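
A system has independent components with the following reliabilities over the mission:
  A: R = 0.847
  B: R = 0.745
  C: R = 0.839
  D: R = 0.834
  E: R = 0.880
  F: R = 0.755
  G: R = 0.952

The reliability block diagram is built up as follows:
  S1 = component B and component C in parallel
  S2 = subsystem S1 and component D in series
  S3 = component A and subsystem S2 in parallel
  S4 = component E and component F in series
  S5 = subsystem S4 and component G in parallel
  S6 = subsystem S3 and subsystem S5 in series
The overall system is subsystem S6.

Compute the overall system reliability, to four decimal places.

Parallel (B and C): 1 − (1 − 0.745000)(1 − 0.839000) = 0.958945
Series ([0.958945] and D): 0.958945 × 0.834000 = 0.799760
Parallel (A and [0.799760]): 1 − (1 − 0.847000)(1 − 0.799760) = 0.969363
Series (E and F): 0.880000 × 0.755000 = 0.664400
Parallel ([0.664400] and G): 1 − (1 − 0.664400)(1 − 0.952000) = 0.983891
Series ([0.969363] and [0.983891]): 0.969363 × 0.983891 = 0.9537

0.9537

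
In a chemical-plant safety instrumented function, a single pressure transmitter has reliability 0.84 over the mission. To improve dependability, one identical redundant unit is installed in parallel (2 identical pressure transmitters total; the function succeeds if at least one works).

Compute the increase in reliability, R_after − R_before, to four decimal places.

R_before = 0.84
R_after = 1 − (1 − 0.84)^2 = 0.9744
ΔR = 0.9744 − 0.84 = 0.1344

0.1344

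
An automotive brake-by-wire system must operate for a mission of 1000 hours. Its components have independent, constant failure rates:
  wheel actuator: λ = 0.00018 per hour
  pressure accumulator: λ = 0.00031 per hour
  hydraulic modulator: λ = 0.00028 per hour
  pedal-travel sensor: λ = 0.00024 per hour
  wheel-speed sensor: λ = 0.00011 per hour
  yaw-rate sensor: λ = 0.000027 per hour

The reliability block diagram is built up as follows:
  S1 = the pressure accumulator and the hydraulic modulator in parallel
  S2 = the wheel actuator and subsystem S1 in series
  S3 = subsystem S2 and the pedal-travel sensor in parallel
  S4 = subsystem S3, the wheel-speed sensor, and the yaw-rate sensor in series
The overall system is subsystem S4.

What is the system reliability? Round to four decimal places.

0.8312

R(wheel actuator) = exp(−0.00018 × 1000) = 0.835270
R(pressure accumulator) = exp(−0.00031 × 1000) = 0.733447
R(hydraulic modulator) = exp(−0.00028 × 1000) = 0.755784
R(pedal-travel sensor) = exp(−0.00024 × 1000) = 0.786628
R(wheel-speed sensor) = exp(−0.00011 × 1000) = 0.895834
R(yaw-rate sensor) = exp(−0.000027 × 1000) = 0.973361
Parallel (pressure accumulator and hydraulic modulator): 1 − (1 − 0.733447)(1 − 0.755784) = 0.934903
Series (wheel actuator and [0.934903]): 0.835270 × 0.934903 = 0.780896
Parallel ([0.780896] and pedal-travel sensor): 1 − (1 − 0.780896)(1 − 0.786628) = 0.953249
Series ([0.953249], wheel-speed sensor, and yaw-rate sensor): 0.953249 × 0.895834 × 0.973361 = 0.8312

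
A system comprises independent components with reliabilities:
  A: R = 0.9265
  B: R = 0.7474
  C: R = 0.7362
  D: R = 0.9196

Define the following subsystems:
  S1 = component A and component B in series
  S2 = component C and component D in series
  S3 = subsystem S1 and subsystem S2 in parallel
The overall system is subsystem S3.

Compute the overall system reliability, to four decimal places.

0.9007

Series (A and B): 0.926500 × 0.747400 = 0.692466
Series (C and D): 0.736200 × 0.919600 = 0.677010
Parallel ([0.692466] and [0.677010]): 1 − (1 − 0.692466)(1 − 0.677010) = 0.9007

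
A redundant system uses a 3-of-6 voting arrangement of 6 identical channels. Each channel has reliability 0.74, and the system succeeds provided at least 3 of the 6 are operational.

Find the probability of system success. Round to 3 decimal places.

0.957

R = Σ_{i=3}^{6} C(6,i) p^i (1−p)^{6−i} with p = 0.74
C(6,3)·0.74^3·0.26^3 = 0.14244
C(6,4)·0.74^4·0.26^2 = 0.30406
C(6,5)·0.74^5·0.26^1 = 0.34617
C(6,6)·0.74^6·0.26^0 = 0.16421
Sum = 0.957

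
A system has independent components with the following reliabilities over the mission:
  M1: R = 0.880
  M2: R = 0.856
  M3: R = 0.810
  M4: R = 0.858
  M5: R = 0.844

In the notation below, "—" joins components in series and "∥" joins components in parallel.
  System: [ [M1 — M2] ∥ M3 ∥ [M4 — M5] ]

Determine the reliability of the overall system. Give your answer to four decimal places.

0.9871

Series (M1 and M2): 0.880000 × 0.856000 = 0.753280
Series (M4 and M5): 0.858000 × 0.844000 = 0.724152
Parallel ([0.753280], M3, and [0.724152]): 1 − (1 − 0.753280)(1 − 0.810000)(1 − 0.724152) = 0.9871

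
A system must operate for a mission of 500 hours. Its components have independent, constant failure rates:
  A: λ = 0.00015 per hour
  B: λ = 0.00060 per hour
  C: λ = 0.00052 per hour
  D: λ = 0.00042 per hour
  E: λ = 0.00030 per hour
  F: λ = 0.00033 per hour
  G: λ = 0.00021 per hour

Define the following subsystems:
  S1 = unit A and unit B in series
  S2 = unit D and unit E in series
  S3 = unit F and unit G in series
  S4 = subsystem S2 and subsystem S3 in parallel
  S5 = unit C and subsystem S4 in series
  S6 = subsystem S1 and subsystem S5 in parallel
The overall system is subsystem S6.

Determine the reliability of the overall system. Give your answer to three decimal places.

0.911

R(A) = exp(−0.00015 × 500) = 0.92774
R(B) = exp(−0.00060 × 500) = 0.74082
R(C) = exp(−0.00052 × 500) = 0.77105
R(D) = exp(−0.00042 × 500) = 0.81058
R(E) = exp(−0.00030 × 500) = 0.86071
R(F) = exp(−0.00033 × 500) = 0.84789
R(G) = exp(−0.00021 × 500) = 0.90032
Series (A and B): 0.92774 × 0.74082 = 0.68729
Series (D and E): 0.81058 × 0.86071 = 0.69767
Series (F and G): 0.84789 × 0.90032 = 0.76337
Parallel ([0.69767] and [0.76337]): 1 − (1 − 0.69767)(1 − 0.76337) = 0.92846
Series (C and [0.92846]): 0.77105 × 0.92846 = 0.71589
Parallel ([0.68729] and [0.71589]): 1 − (1 − 0.68729)(1 − 0.71589) = 0.911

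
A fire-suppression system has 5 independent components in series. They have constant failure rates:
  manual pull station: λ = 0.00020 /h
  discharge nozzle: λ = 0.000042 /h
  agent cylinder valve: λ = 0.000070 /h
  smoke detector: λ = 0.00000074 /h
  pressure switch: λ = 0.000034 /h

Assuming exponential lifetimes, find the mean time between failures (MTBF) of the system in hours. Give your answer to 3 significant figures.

Series of exponential components: λ_sys = Σ λ_i
λ_sys = 0.00020 + 0.000042 + 0.000070 + 0.00000074 + 0.000034 = 3.4674e-04 /h
MTBF = 1 / λ_sys = 2880 h

2880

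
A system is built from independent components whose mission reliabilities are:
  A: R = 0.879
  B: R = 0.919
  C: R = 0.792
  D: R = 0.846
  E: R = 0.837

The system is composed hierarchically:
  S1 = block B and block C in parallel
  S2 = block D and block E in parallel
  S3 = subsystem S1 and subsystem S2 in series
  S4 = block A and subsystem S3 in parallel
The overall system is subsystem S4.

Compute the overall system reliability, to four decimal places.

Parallel (B and C): 1 − (1 − 0.919000)(1 − 0.792000) = 0.983152
Parallel (D and E): 1 − (1 − 0.846000)(1 − 0.837000) = 0.974898
Series ([0.983152] and [0.974898]): 0.983152 × 0.974898 = 0.958473
Parallel (A and [0.958473]): 1 − (1 − 0.879000)(1 − 0.958473) = 0.9950

0.9950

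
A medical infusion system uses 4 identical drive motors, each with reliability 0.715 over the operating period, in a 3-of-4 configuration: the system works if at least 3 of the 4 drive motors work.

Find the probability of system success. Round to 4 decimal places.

R = Σ_{i=3}^{4} C(4,i) p^i (1−p)^{4−i} with p = 0.715
C(4,3)·0.715^3·0.285^1 = 0.416699
C(4,4)·0.715^4·0.285^0 = 0.261351
Sum = 0.6781

0.6781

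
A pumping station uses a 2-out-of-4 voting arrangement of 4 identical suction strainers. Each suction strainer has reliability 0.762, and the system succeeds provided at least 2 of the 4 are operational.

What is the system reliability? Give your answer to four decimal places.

R = Σ_{i=2}^{4} C(4,i) p^i (1−p)^{4−i} with p = 0.762
C(4,2)·0.762^2·0.238^2 = 0.197340
C(4,3)·0.762^3·0.238^1 = 0.421213
C(4,4)·0.762^4·0.238^0 = 0.337147
Sum = 0.9557

0.9557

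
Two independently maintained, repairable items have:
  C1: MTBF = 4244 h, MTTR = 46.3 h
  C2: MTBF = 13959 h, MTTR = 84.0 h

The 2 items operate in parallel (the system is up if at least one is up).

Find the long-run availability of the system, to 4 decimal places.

A(C1) = MTBF/(MTBF+MTTR) = 4244/(4244+46.3) = 0.989208
A(C2) = MTBF/(MTBF+MTTR) = 13959/(13959+84.0) = 0.994018
Parallel availability: 1 − (1 − 0.989208)(1 − 0.994018) = 0.9999

0.9999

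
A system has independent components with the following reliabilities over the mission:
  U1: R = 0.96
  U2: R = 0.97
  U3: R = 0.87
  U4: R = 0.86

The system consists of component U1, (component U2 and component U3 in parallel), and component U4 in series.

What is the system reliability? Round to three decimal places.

0.822

Parallel (U2 and U3): 1 − (1 − 0.97000)(1 − 0.87000) = 0.99610
Series (U1, [0.99610], and U4): 0.96000 × 0.99610 × 0.86000 = 0.822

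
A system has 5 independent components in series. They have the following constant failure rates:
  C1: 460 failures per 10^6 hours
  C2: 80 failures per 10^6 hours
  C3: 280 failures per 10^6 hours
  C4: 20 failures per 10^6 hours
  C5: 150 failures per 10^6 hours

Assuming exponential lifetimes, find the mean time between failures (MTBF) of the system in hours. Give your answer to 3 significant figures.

1010

Series of exponential components: λ_sys = Σ λ_i
λ_sys = 0.00046 + 0.000080 + 0.00028 + 0.000020 + 0.00015 = 9.9000e-04 /h
MTBF = 1 / λ_sys = 1010 h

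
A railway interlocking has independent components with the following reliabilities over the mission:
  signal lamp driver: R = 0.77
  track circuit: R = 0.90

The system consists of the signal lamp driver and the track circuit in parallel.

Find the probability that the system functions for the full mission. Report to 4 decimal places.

0.9770

Parallel (signal lamp driver and track circuit): 1 − (1 − 0.770000)(1 − 0.900000) = 0.9770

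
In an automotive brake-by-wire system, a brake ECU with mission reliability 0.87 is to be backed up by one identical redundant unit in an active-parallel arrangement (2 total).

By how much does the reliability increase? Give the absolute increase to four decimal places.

R_before = 0.87
R_after = 1 − (1 − 0.87)^2 = 0.9831
ΔR = 0.9831 − 0.87 = 0.1131

0.1131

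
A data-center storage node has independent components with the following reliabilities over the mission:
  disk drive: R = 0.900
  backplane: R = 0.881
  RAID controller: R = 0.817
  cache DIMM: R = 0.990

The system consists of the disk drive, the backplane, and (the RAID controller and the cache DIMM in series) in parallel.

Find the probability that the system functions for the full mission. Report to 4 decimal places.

0.9977

Series (RAID controller and cache DIMM): 0.817000 × 0.990000 = 0.808830
Parallel (disk drive, backplane, and [0.808830]): 1 − (1 − 0.900000)(1 − 0.881000)(1 − 0.808830) = 0.9977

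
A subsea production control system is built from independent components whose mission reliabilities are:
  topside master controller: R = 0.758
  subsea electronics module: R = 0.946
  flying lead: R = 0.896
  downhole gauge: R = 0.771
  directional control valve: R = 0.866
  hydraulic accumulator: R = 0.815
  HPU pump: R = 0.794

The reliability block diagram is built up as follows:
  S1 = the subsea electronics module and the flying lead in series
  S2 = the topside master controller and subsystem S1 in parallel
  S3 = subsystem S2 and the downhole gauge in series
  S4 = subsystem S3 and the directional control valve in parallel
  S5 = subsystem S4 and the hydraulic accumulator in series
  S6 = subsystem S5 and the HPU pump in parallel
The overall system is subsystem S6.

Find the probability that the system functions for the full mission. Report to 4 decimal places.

0.9561

Series (subsea electronics module and flying lead): 0.946000 × 0.896000 = 0.847616
Parallel (topside master controller and [0.847616]): 1 − (1 − 0.758000)(1 − 0.847616) = 0.963123
Series ([0.963123] and downhole gauge): 0.963123 × 0.771000 = 0.742568
Parallel ([0.742568] and directional control valve): 1 − (1 − 0.742568)(1 − 0.866000) = 0.965504
Series ([0.965504] and hydraulic accumulator): 0.965504 × 0.815000 = 0.786886
Parallel ([0.786886] and HPU pump): 1 − (1 − 0.786886)(1 − 0.794000) = 0.9561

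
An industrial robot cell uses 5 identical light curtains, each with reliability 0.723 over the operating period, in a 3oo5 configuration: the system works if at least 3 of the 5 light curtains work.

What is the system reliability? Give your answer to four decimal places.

0.8660

R = Σ_{i=3}^{5} C(5,i) p^i (1−p)^{5−i} with p = 0.723
C(5,3)·0.723^3·0.277^2 = 0.289984
C(5,4)·0.723^4·0.277^1 = 0.378445
C(5,5)·0.723^5·0.277^0 = 0.197557
Sum = 0.8660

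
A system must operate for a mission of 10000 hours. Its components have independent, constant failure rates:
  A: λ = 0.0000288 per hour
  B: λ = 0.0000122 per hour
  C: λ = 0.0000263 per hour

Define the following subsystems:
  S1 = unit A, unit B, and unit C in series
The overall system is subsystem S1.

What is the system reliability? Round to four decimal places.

R(A) = exp(−0.0000288 × 10000) = 0.749762
R(B) = exp(−0.0000122 × 10000) = 0.885148
R(C) = exp(−0.0000263 × 10000) = 0.768742
Series (A, B, and C): 0.749762 × 0.885148 × 0.768742 = 0.5102

0.5102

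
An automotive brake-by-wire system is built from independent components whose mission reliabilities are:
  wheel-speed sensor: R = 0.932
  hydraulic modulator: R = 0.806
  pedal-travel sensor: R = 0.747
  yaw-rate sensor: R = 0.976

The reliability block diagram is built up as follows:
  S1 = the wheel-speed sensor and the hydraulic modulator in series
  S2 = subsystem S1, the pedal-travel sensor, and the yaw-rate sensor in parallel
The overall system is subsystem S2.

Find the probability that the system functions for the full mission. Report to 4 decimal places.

0.9985

Series (wheel-speed sensor and hydraulic modulator): 0.932000 × 0.806000 = 0.751192
Parallel ([0.751192], pedal-travel sensor, and yaw-rate sensor): 1 − (1 − 0.751192)(1 − 0.747000)(1 − 0.976000) = 0.9985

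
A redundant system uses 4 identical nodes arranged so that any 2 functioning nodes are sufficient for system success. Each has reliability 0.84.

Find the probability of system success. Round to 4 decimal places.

R = Σ_{i=2}^{4} C(4,i) p^i (1−p)^{4−i} with p = 0.84
C(4,2)·0.84^2·0.16^2 = 0.108380
C(4,3)·0.84^3·0.16^1 = 0.379331
C(4,4)·0.84^4·0.16^0 = 0.497871
Sum = 0.9856

0.9856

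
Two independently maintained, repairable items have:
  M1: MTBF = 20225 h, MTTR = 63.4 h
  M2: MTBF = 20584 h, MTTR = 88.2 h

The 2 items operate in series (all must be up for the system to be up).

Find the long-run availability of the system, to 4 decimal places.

0.9926

A(M1) = MTBF/(MTBF+MTTR) = 20225/(20225+63.4) = 0.996875
A(M2) = MTBF/(MTBF+MTTR) = 20584/(20584+88.2) = 0.995733
Series availability: 0.996875 × 0.995733 = 0.9926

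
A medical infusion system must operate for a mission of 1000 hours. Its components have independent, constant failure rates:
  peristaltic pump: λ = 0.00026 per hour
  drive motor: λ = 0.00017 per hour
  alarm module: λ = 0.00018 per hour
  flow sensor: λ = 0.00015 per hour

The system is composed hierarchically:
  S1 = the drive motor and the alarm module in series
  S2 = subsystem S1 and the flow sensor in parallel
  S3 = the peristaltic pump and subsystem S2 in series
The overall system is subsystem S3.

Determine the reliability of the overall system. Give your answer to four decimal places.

0.7393

R(peristaltic pump) = exp(−0.00026 × 1000) = 0.771052
R(drive motor) = exp(−0.00017 × 1000) = 0.843665
R(alarm module) = exp(−0.00018 × 1000) = 0.835270
R(flow sensor) = exp(−0.00015 × 1000) = 0.860708
Series (drive motor and alarm module): 0.843665 × 0.835270 = 0.704688
Parallel ([0.704688] and flow sensor): 1 − (1 − 0.704688)(1 − 0.860708) = 0.958865
Series (peristaltic pump and [0.958865]): 0.771052 × 0.958865 = 0.7393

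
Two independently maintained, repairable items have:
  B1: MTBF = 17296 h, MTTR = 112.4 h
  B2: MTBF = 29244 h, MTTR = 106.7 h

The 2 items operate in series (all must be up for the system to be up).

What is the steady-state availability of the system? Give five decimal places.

A(B1) = MTBF/(MTBF+MTTR) = 17296/(17296+112.4) = 0.993543
A(B2) = MTBF/(MTBF+MTTR) = 29244/(29244+106.7) = 0.996365
Series availability: 0.993543 × 0.996365 = 0.98993

0.98993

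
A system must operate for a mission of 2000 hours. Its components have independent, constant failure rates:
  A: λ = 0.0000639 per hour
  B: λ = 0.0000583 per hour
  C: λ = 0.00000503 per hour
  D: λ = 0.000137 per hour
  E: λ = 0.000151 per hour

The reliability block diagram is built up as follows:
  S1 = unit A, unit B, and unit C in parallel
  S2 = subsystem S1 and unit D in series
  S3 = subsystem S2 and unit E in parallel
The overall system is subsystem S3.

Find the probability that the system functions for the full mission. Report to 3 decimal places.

R(A) = exp(−0.0000639 × 2000) = 0.88003
R(B) = exp(−0.0000583 × 2000) = 0.88994
R(C) = exp(−0.00000503 × 2000) = 0.98999
R(D) = exp(−0.000137 × 2000) = 0.76033
R(E) = exp(−0.000151 × 2000) = 0.73934
Parallel (A, B, and C): 1 − (1 − 0.88003)(1 − 0.88994)(1 − 0.98999) = 0.99987
Series ([0.99987] and D): 0.99987 × 0.76033 = 0.76023
Parallel ([0.76023] and E): 1 − (1 − 0.76023)(1 − 0.73934) = 0.938

0.938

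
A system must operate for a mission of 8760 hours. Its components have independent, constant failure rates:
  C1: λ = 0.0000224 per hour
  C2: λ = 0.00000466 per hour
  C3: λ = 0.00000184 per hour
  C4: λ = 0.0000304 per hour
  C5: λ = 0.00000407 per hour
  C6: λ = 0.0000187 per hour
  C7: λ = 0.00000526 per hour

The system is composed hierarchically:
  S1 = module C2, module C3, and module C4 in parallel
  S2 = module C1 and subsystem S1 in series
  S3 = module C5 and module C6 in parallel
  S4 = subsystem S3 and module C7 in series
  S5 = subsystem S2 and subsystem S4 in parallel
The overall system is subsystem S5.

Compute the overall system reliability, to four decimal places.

0.9911

R(C1) = exp(−0.0000224 × 8760) = 0.821828
R(C2) = exp(−0.00000466 × 8760) = 0.960000
R(C3) = exp(−0.00000184 × 8760) = 0.984011
R(C4) = exp(−0.0000304 × 8760) = 0.766206
R(C5) = exp(−0.00000407 × 8760) = 0.964975
R(C6) = exp(−0.0000187 × 8760) = 0.848902
R(C7) = exp(−0.00000526 × 8760) = 0.954968
Parallel (C2, C3, and C4): 1 − (1 − 0.960000)(1 − 0.984011)(1 − 0.766206) = 0.999850
Series (C1 and [0.999850]): 0.821828 × 0.999850 = 0.821705
Parallel (C5 and C6): 1 − (1 − 0.964975)(1 − 0.848902) = 0.994708
Series ([0.994708] and C7): 0.994708 × 0.954968 = 0.949914
Parallel ([0.821705] and [0.949914]): 1 − (1 − 0.821705)(1 − 0.949914) = 0.9911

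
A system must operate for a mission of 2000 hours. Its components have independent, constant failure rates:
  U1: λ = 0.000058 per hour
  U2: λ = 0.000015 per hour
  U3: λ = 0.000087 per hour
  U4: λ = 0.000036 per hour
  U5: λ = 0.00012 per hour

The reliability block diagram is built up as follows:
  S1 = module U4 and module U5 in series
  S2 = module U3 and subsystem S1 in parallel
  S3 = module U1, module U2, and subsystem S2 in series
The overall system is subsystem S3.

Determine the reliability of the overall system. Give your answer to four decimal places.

R(U1) = exp(−0.000058 × 2000) = 0.890475
R(U2) = exp(−0.000015 × 2000) = 0.970446
R(U3) = exp(−0.000087 × 2000) = 0.840297
R(U4) = exp(−0.000036 × 2000) = 0.930531
R(U5) = exp(−0.00012 × 2000) = 0.786628
Series (U4 and U5): 0.930531 × 0.786628 = 0.731982
Parallel (U3 and [0.731982]): 1 − (1 − 0.840297)(1 − 0.731982) = 0.957197
Series (U1, U2, and [0.957197]): 0.890475 × 0.970446 × 0.957197 = 0.8272

0.8272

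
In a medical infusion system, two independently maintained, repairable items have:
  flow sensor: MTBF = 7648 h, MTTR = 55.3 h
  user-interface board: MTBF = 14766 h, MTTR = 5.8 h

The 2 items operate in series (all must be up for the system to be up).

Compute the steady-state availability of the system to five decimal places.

A(flow sensor) = MTBF/(MTBF+MTTR) = 7648/(7648+55.3) = 0.992821
A(user-interface board) = MTBF/(MTBF+MTTR) = 14766/(14766+5.8) = 0.999607
Series availability: 0.992821 × 0.999607 = 0.99243

0.99243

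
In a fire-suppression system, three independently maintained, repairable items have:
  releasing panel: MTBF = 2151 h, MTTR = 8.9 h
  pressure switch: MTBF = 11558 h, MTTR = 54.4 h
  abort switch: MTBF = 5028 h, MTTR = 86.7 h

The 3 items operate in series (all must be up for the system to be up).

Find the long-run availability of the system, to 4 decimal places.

0.9744

A(releasing panel) = MTBF/(MTBF+MTTR) = 2151/(2151+8.9) = 0.995879
A(pressure switch) = MTBF/(MTBF+MTTR) = 11558/(11558+54.4) = 0.995315
A(abort switch) = MTBF/(MTBF+MTTR) = 5028/(5028+86.7) = 0.983049
Series availability: 0.995879 × 0.995315 × 0.983049 = 0.9744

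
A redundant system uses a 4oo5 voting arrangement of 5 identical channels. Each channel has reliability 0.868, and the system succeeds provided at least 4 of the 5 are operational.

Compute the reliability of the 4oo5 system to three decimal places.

0.867

R = Σ_{i=4}^{5} C(5,i) p^i (1−p)^{5−i} with p = 0.868
C(5,4)·0.868^4·0.132^1 = 0.37465
C(5,5)·0.868^5·0.132^0 = 0.49272
Sum = 0.867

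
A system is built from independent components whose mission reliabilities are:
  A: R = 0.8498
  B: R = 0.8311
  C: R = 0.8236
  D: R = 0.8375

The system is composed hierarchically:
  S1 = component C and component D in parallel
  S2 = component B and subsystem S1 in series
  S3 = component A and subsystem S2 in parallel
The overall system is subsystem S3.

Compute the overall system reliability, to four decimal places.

0.9711

Parallel (C and D): 1 − (1 − 0.823600)(1 − 0.837500) = 0.971335
Series (B and [0.971335]): 0.831100 × 0.971335 = 0.807277
Parallel (A and [0.807277]): 1 − (1 − 0.849800)(1 − 0.807277) = 0.9711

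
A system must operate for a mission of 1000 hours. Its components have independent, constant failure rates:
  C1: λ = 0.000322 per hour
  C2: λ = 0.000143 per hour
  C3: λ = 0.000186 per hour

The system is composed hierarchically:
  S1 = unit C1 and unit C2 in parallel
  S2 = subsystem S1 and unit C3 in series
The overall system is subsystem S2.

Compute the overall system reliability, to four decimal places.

0.7998

R(C1) = exp(−0.000322 × 1000) = 0.724698
R(C2) = exp(−0.000143 × 1000) = 0.866754
R(C3) = exp(−0.000186 × 1000) = 0.830274
Parallel (C1 and C2): 1 − (1 − 0.724698)(1 − 0.866754) = 0.963317
Series ([0.963317] and C3): 0.963317 × 0.830274 = 0.7998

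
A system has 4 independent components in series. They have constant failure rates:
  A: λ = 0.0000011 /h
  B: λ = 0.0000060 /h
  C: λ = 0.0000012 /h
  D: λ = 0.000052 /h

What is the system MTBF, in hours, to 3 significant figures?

Series of exponential components: λ_sys = Σ λ_i
λ_sys = 0.0000011 + 0.0000060 + 0.0000012 + 0.000052 = 6.0300e-05 /h
MTBF = 1 / λ_sys = 16600 h

16600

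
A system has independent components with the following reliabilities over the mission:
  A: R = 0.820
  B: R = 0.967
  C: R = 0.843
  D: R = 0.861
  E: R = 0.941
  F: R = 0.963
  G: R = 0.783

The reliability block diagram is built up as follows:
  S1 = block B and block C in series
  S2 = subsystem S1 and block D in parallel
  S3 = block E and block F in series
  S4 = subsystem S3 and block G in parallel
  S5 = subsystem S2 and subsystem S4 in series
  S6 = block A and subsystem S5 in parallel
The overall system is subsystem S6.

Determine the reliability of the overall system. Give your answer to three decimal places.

Series (B and C): 0.96700 × 0.84300 = 0.81518
Parallel ([0.81518] and D): 1 − (1 − 0.81518)(1 − 0.86100) = 0.97431
Series (E and F): 0.94100 × 0.96300 = 0.90618
Parallel ([0.90618] and G): 1 − (1 − 0.90618)(1 − 0.78300) = 0.97964
Series ([0.97431] and [0.97964]): 0.97431 × 0.97964 = 0.95447
Parallel (A and [0.95447]): 1 − (1 − 0.82000)(1 − 0.95447) = 0.992

0.992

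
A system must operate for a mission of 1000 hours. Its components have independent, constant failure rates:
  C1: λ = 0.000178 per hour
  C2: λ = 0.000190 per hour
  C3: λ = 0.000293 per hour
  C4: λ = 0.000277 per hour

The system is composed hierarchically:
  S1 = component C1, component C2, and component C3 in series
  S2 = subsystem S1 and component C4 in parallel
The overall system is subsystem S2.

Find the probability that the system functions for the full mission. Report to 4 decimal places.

R(C1) = exp(−0.000178 × 1000) = 0.836942
R(C2) = exp(−0.000190 × 1000) = 0.826959
R(C3) = exp(−0.000293 × 1000) = 0.746022
R(C4) = exp(−0.000277 × 1000) = 0.758054
Series (C1, C2, and C3): 0.836942 × 0.826959 × 0.746022 = 0.516334
Parallel ([0.516334] and C4): 1 − (1 − 0.516334)(1 − 0.758054) = 0.8830

0.8830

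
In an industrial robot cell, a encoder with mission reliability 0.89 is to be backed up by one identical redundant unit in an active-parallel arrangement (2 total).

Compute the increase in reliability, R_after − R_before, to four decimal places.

R_before = 0.89
R_after = 1 − (1 − 0.89)^2 = 0.9879
ΔR = 0.9879 − 0.89 = 0.0979

0.0979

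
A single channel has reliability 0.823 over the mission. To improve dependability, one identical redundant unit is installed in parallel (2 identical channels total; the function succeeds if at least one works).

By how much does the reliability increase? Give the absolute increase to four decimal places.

0.1457

R_before = 0.823
R_after = 1 − (1 − 0.823)^2 = 0.9687
ΔR = 0.9687 − 0.823 = 0.1457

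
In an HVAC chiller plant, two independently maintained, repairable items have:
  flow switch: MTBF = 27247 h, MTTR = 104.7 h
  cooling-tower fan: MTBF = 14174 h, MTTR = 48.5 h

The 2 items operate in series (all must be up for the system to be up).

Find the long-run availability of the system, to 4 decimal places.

A(flow switch) = MTBF/(MTBF+MTTR) = 27247/(27247+104.7) = 0.996172
A(cooling-tower fan) = MTBF/(MTBF+MTTR) = 14174/(14174+48.5) = 0.996590
Series availability: 0.996172 × 0.996590 = 0.9928

0.9928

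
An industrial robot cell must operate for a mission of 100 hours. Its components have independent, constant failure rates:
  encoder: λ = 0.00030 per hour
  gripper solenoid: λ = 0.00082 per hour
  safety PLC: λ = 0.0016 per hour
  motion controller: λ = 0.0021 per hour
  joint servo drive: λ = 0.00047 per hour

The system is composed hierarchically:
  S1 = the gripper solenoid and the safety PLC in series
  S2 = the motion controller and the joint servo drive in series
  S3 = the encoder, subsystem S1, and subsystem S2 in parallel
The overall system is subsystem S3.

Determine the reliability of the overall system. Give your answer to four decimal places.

R(encoder) = exp(−0.00030 × 100) = 0.970446
R(gripper solenoid) = exp(−0.00082 × 100) = 0.921272
R(safety PLC) = exp(−0.0016 × 100) = 0.852144
R(motion controller) = exp(−0.0021 × 100) = 0.810584
R(joint servo drive) = exp(−0.00047 × 100) = 0.954087
Series (gripper solenoid and safety PLC): 0.921272 × 0.852144 = 0.785056
Series (motion controller and joint servo drive): 0.810584 × 0.954087 = 0.773368
Parallel (encoder, [0.785056], and [0.773368]): 1 − (1 − 0.970446)(1 − 0.785056)(1 − 0.773368) = 0.9986

0.9986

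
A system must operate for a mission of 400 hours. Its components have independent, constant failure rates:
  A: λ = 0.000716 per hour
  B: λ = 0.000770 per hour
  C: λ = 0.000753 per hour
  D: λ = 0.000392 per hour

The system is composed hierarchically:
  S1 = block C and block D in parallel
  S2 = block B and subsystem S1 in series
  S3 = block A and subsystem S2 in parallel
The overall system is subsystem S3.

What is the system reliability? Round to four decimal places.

0.9271

R(A) = exp(−0.000716 × 400) = 0.750962
R(B) = exp(−0.000770 × 400) = 0.734915
R(C) = exp(−0.000753 × 400) = 0.739930
R(D) = exp(−0.000392 × 400) = 0.854875
Parallel (C and D): 1 − (1 − 0.739930)(1 − 0.854875) = 0.962257
Series (B and [0.962257]): 0.734915 × 0.962257 = 0.707177
Parallel (A and [0.707177]): 1 − (1 − 0.750962)(1 − 0.707177) = 0.9271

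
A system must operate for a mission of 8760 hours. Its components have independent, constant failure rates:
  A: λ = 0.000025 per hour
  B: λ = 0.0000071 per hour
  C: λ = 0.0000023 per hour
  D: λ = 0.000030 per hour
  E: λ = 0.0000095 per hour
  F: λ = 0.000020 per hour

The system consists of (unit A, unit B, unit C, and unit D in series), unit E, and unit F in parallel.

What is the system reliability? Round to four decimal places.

R(A) = exp(−0.000025 × 8760) = 0.803322
R(B) = exp(−0.0000071 × 8760) = 0.939699
R(C) = exp(−0.0000023 × 8760) = 0.980054
R(D) = exp(−0.000030 × 8760) = 0.768896
R(E) = exp(−0.0000095 × 8760) = 0.920149
R(F) = exp(−0.000020 × 8760) = 0.839289
Series (A, B, C, and D): 0.803322 × 0.939699 × 0.980054 × 0.768896 = 0.568848
Parallel ([0.568848], E, and F): 1 − (1 − 0.568848)(1 − 0.920149)(1 − 0.839289) = 0.9945

0.9945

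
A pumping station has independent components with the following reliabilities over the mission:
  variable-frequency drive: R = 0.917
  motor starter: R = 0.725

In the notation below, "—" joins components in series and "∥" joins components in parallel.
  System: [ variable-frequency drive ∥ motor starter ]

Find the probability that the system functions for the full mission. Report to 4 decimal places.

Parallel (variable-frequency drive and motor starter): 1 − (1 − 0.917000)(1 − 0.725000) = 0.9772

0.9772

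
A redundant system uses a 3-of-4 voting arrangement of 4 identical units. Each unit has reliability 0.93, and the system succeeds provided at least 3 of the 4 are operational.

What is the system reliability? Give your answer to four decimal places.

0.9733

R = Σ_{i=3}^{4} C(4,i) p^i (1−p)^{4−i} with p = 0.93
C(4,3)·0.93^3·0.07^1 = 0.225220
C(4,4)·0.93^4·0.07^0 = 0.748052
Sum = 0.9733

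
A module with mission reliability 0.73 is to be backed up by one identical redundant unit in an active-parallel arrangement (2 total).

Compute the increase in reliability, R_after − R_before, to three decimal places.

R_before = 0.73
R_after = 1 − (1 − 0.73)^2 = 0.927
ΔR = 0.927 − 0.73 = 0.197

0.197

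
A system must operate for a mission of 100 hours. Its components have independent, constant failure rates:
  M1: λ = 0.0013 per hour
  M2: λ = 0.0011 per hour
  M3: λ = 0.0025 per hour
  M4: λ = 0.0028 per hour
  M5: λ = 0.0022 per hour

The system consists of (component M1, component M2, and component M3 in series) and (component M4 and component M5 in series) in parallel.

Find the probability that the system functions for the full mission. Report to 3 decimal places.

0.848

R(M1) = exp(−0.0013 × 100) = 0.87810
R(M2) = exp(−0.0011 × 100) = 0.89583
R(M3) = exp(−0.0025 × 100) = 0.77880
R(M4) = exp(−0.0028 × 100) = 0.75578
R(M5) = exp(−0.0022 × 100) = 0.80252
Series (M1, M2, and M3): 0.87810 × 0.89583 × 0.77880 = 0.61263
Series (M4 and M5): 0.75578 × 0.80252 = 0.60653
Parallel ([0.61263] and [0.60653]): 1 − (1 − 0.61263)(1 − 0.60653) = 0.848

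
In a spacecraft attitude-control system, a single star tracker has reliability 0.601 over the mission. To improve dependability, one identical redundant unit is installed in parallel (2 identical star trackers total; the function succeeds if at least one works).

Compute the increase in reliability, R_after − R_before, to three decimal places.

R_before = 0.601
R_after = 1 − (1 − 0.601)^2 = 0.841
ΔR = 0.841 − 0.601 = 0.240

0.240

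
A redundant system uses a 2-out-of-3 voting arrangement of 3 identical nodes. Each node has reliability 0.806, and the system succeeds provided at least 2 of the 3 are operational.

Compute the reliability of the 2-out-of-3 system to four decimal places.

R = Σ_{i=2}^{3} C(3,i) p^i (1−p)^{3−i} with p = 0.806
C(3,2)·0.806^2·0.194^1 = 0.378088
C(3,3)·0.806^3·0.194^0 = 0.523607
Sum = 0.9017

0.9017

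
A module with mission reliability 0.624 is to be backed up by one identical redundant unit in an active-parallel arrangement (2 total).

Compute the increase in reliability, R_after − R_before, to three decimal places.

0.235

R_before = 0.624
R_after = 1 − (1 − 0.624)^2 = 0.859
ΔR = 0.859 − 0.624 = 0.235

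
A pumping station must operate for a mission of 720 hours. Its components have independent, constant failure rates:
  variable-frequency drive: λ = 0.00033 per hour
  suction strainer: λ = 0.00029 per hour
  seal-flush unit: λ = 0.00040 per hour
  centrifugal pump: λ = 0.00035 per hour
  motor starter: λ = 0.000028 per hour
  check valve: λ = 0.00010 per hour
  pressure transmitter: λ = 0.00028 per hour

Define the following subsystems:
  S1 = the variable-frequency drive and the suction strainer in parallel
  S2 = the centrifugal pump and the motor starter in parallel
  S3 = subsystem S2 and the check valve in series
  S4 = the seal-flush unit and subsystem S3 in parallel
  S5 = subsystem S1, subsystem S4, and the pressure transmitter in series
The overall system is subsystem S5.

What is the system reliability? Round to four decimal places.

R(variable-frequency drive) = exp(−0.00033 × 720) = 0.788518
R(suction strainer) = exp(−0.00029 × 720) = 0.811558
R(seal-flush unit) = exp(−0.00040 × 720) = 0.749762
R(centrifugal pump) = exp(−0.00035 × 720) = 0.777245
R(motor starter) = exp(−0.000028 × 720) = 0.980042
R(check valve) = exp(−0.00010 × 720) = 0.930531
R(pressure transmitter) = exp(−0.00028 × 720) = 0.817422
Parallel (variable-frequency drive and suction strainer): 1 − (1 − 0.788518)(1 − 0.811558) = 0.960148
Parallel (centrifugal pump and motor starter): 1 − (1 − 0.777245)(1 − 0.980042) = 0.995554
Series ([0.995554] and check valve): 0.995554 × 0.930531 = 0.926394
Parallel (seal-flush unit and [0.926394]): 1 − (1 − 0.749762)(1 − 0.926394) = 0.981581
Series ([0.960148], [0.981581], and pressure transmitter): 0.960148 × 0.981581 × 0.817422 = 0.7704

0.7704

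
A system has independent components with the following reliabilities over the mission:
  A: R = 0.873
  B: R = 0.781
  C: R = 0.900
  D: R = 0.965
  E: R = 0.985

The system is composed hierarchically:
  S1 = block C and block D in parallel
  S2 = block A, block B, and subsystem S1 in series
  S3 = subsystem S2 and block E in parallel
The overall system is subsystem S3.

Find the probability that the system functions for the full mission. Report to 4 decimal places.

0.9952

Parallel (C and D): 1 − (1 − 0.900000)(1 − 0.965000) = 0.996500
Series (A, B, and [0.996500]): 0.873000 × 0.781000 × 0.996500 = 0.679427
Parallel ([0.679427] and E): 1 − (1 − 0.679427)(1 − 0.985000) = 0.9952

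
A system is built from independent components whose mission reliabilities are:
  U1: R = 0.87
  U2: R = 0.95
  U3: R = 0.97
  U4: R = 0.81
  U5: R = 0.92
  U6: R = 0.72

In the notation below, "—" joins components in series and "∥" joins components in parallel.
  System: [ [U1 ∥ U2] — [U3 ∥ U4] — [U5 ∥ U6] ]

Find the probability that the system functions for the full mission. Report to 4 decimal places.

Parallel (U1 and U2): 1 − (1 − 0.870000)(1 − 0.950000) = 0.993500
Parallel (U3 and U4): 1 − (1 − 0.970000)(1 − 0.810000) = 0.994300
Parallel (U5 and U6): 1 − (1 − 0.920000)(1 − 0.720000) = 0.977600
Series ([0.993500], [0.994300], and [0.977600]): 0.993500 × 0.994300 × 0.977600 = 0.9657

0.9657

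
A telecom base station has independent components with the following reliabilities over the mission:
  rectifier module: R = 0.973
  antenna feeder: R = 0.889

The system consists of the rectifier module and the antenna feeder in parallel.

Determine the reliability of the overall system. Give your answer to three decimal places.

0.997

Parallel (rectifier module and antenna feeder): 1 − (1 − 0.97300)(1 − 0.88900) = 0.997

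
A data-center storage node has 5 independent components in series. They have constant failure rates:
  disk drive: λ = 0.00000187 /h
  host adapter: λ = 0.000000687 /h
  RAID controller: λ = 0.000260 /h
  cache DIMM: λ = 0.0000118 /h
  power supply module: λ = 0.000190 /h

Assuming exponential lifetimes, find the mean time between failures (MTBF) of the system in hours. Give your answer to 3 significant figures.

2150

Series of exponential components: λ_sys = Σ λ_i
λ_sys = 0.00000187 + 0.000000687 + 0.000260 + 0.0000118 + 0.000190 = 4.6436e-04 /h
MTBF = 1 / λ_sys = 2150 h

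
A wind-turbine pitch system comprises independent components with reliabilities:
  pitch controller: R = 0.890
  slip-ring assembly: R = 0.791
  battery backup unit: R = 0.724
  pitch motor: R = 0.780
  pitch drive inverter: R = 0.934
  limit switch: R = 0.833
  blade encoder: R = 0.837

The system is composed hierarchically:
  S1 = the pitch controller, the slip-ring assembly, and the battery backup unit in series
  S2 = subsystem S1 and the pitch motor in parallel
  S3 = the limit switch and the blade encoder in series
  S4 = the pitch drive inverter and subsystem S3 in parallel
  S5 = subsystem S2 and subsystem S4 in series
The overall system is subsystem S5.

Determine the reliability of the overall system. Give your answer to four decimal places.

0.8743

Series (pitch controller, slip-ring assembly, and battery backup unit): 0.890000 × 0.791000 × 0.724000 = 0.509689
Parallel ([0.509689] and pitch motor): 1 − (1 − 0.509689)(1 − 0.780000) = 0.892132
Series (limit switch and blade encoder): 0.833000 × 0.837000 = 0.697221
Parallel (pitch drive inverter and [0.697221]): 1 − (1 − 0.934000)(1 − 0.697221) = 0.980017
Series ([0.892132] and [0.980017]): 0.892132 × 0.980017 = 0.8743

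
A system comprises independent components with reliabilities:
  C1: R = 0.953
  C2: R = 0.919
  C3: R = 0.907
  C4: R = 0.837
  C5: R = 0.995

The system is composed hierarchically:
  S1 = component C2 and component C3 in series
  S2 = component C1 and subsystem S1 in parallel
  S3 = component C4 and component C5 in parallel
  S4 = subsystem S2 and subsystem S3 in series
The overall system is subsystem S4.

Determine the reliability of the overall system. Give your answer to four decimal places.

Series (C2 and C3): 0.919000 × 0.907000 = 0.833533
Parallel (C1 and [0.833533]): 1 − (1 − 0.953000)(1 − 0.833533) = 0.992176
Parallel (C4 and C5): 1 − (1 − 0.837000)(1 − 0.995000) = 0.999185
Series ([0.992176] and [0.999185]): 0.992176 × 0.999185 = 0.9914

0.9914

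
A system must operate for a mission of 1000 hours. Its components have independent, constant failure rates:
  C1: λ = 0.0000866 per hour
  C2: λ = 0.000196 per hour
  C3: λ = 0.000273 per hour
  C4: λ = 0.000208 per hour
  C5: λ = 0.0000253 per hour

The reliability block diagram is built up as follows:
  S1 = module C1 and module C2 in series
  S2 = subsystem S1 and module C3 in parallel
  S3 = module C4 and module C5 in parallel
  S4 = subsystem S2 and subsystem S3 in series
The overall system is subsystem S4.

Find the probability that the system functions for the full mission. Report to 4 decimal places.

0.9368

R(C1) = exp(−0.0000866 × 1000) = 0.917044
R(C2) = exp(−0.000196 × 1000) = 0.822012
R(C3) = exp(−0.000273 × 1000) = 0.761093
R(C4) = exp(−0.000208 × 1000) = 0.812207
R(C5) = exp(−0.0000253 × 1000) = 0.975017
Series (C1 and C2): 0.917044 × 0.822012 = 0.753821
Parallel ([0.753821] and C3): 1 − (1 − 0.753821)(1 − 0.761093) = 0.941186
Parallel (C4 and C5): 1 − (1 − 0.812207)(1 − 0.975017) = 0.995308
Series ([0.941186] and [0.995308]): 0.941186 × 0.995308 = 0.9368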